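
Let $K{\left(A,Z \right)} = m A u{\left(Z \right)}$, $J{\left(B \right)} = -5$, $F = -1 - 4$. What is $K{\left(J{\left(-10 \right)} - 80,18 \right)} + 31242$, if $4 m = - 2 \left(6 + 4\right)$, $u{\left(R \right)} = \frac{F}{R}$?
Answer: $\frac{560231}{18} \approx 31124.0$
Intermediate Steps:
$F = -5$
$u{\left(R \right)} = - \frac{5}{R}$
$m = -5$ ($m = \frac{\left(-2\right) \left(6 + 4\right)}{4} = \frac{\left(-2\right) 10}{4} = \frac{1}{4} \left(-20\right) = -5$)
$K{\left(A,Z \right)} = \frac{25 A}{Z}$ ($K{\left(A,Z \right)} = - 5 A \left(- \frac{5}{Z}\right) = \frac{25 A}{Z}$)
$K{\left(J{\left(-10 \right)} - 80,18 \right)} + 31242 = \frac{25 \left(-5 - 80\right)}{18} + 31242 = 25 \left(-85\right) \frac{1}{18} + 31242 = - \frac{2125}{18} + 31242 = \frac{560231}{18}$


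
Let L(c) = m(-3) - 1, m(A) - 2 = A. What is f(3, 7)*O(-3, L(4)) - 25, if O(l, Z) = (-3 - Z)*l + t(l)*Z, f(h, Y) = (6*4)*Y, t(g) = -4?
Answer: 1823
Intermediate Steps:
m(A) = 2 + A
L(c) = -2 (L(c) = (2 - 3) - 1 = -1 - 1 = -2)
f(h, Y) = 24*Y
O(l, Z) = -4*Z + l*(-3 - Z) (O(l, Z) = (-3 - Z)*l - 4*Z = l*(-3 - Z) - 4*Z = -4*Z + l*(-3 - Z))
f(3, 7)*O(-3, L(4)) - 25 = (24*7)*(-4*(-2) - 3*(-3) - 1*(-2)*(-3)) - 25 = 168*(8 + 9 - 6) - 25 = 168*11 - 25 = 1848 - 25 = 1823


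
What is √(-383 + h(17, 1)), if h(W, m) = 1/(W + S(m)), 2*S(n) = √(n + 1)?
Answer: √(-13020 - 383*√2)/√(34 + √2) ≈ 19.569*I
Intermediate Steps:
S(n) = √(1 + n)/2 (S(n) = √(n + 1)/2 = √(1 + n)/2)
h(W, m) = 1/(W + √(1 + m)/2)
√(-383 + h(17, 1)) = √(-383 + 2/(√(1 + 1) + 2*17)) = √(-383 + 2/(√2 + 34)) = √(-383 + 2/(34 + √2))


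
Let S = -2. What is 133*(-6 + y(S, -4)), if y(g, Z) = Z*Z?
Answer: 1330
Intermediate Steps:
y(g, Z) = Z²
133*(-6 + y(S, -4)) = 133*(-6 + (-4)²) = 133*(-6 + 16) = 133*10 = 1330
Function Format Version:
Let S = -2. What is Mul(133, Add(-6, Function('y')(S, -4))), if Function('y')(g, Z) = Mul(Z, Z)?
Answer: 1330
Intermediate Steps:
Function('y')(g, Z) = Pow(Z, 2)
Mul(133, Add(-6, Function('y')(S, -4))) = Mul(133, Add(-6, Pow(-4, 2))) = Mul(133, Add(-6, 16)) = Mul(133, 10) = 1330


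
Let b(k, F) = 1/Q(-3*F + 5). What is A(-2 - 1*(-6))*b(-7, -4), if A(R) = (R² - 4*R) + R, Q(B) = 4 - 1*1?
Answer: 4/3 ≈ 1.3333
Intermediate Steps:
Q(B) = 3 (Q(B) = 4 - 1 = 3)
A(R) = R² - 3*R
b(k, F) = ⅓ (b(k, F) = 1/3 = ⅓)
A(-2 - 1*(-6))*b(-7, -4) = ((-2 - 1*(-6))*(-3 + (-2 - 1*(-6))))*(⅓) = ((-2 + 6)*(-3 + (-2 + 6)))*(⅓) = (4*(-3 + 4))*(⅓) = (4*1)*(⅓) = 4*(⅓) = 4/3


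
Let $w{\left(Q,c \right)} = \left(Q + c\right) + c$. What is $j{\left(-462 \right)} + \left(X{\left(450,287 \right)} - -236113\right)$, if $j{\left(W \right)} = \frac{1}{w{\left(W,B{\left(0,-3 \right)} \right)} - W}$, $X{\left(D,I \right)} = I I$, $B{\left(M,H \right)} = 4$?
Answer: $\frac{2547857}{8} \approx 3.1848 \cdot 10^{5}$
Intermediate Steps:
$w{\left(Q,c \right)} = Q + 2 c$
$X{\left(D,I \right)} = I^{2}$
$j{\left(W \right)} = \frac{1}{8}$ ($j{\left(W \right)} = \frac{1}{\left(W + 2 \cdot 4\right) - W} = \frac{1}{\left(W + 8\right) - W} = \frac{1}{\left(8 + W\right) - W} = \frac{1}{8}$)
$j{\left(-462 \right)} + \left(X{\left(450,287 \right)} - -236113\right) = \frac{1}{8} + \left(287^{2} - -236113\right) = \frac{1}{8} + \left(82369 + 236113\right) = \frac{1}{8} + 318482 = \frac{2547857}{8}$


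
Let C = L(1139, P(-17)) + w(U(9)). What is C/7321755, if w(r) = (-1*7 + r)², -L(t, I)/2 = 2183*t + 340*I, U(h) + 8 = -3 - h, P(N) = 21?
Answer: -997285/1464351 ≈ -0.68104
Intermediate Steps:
U(h) = -11 - h (U(h) = -8 + (-3 - h) = -11 - h)
L(t, I) = -4366*t - 680*I (L(t, I) = -2*(2183*t + 340*I) = -2*(340*I + 2183*t) = -4366*t - 680*I)
w(r) = (-7 + r)²
C = -4986425 (C = (-4366*1139 - 680*21) + (-7 + (-11 - 1*9))² = (-4972874 - 14280) + (-7 + (-11 - 9))² = -4987154 + (-7 - 20)² = -4987154 + (-27)² = -4987154 + 729 = -4986425)
C/7321755 = -4986425/7321755 = -4986425*1/7321755 = -997285/1464351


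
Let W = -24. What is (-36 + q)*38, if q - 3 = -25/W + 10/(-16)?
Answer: -7429/6 ≈ -1238.2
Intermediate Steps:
q = 41/12 (q = 3 + (-25/(-24) + 10/(-16)) = 3 + (-25*(-1/24) + 10*(-1/16)) = 3 + (25/24 - 5/8) = 3 + 5/12 = 41/12 ≈ 3.4167)
(-36 + q)*38 = (-36 + 41/12)*38 = -391/12*38 = -7429/6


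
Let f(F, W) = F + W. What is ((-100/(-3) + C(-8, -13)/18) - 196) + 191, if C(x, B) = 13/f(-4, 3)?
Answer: 497/18 ≈ 27.611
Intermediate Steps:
C(x, B) = -13 (C(x, B) = 13/(-4 + 3) = 13/(-1) = 13*(-1) = -13)
((-100/(-3) + C(-8, -13)/18) - 196) + 191 = ((-100/(-3) - 13/18) - 196) + 191 = ((-100*(-⅓) - 13*1/18) - 196) + 191 = ((100/3 - 13/18) - 196) + 191 = (587/18 - 196) + 191 = -2941/18 + 191 = 497/18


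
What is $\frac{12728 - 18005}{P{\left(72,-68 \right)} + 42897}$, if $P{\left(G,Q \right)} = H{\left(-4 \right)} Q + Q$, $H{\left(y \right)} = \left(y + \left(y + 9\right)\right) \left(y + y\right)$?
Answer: $- \frac{5277}{43373} \approx -0.12167$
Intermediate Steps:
$H{\left(y \right)} = 2 y \left(9 + 2 y\right)$ ($H{\left(y \right)} = \left(y + \left(9 + y\right)\right) 2 y = \left(9 + 2 y\right) 2 y = 2 y \left(9 + 2 y\right)$)
$P{\left(G,Q \right)} = - 7 Q$ ($P{\left(G,Q \right)} = 2 \left(-4\right) \left(9 + 2 \left(-4\right)\right) Q + Q = 2 \left(-4\right) \left(9 - 8\right) Q + Q = 2 \left(-4\right) 1 Q + Q = - 8 Q + Q = - 7 Q$)
$\frac{12728 - 18005}{P{\left(72,-68 \right)} + 42897} = \frac{12728 - 18005}{\left(-7\right) \left(-68\right) + 42897} = - \frac{5277}{476 + 42897} = - \frac{5277}{43373}$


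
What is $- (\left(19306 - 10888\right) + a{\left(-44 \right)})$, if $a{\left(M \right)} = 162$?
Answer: $-8580$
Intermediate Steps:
$- (\left(19306 - 10888\right) + a{\left(-44 \right)}) = - (\left(19306 - 10888\right) + 162) = - (8418 + 162) = \left(-1\right) 8580 = -8580$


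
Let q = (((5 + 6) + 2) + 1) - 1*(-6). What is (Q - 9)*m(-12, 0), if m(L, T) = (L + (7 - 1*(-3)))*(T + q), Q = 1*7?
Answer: 80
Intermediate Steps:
q = 20 (q = ((11 + 2) + 1) + 6 = (13 + 1) + 6 = 14 + 6 = 20)
Q = 7
m(L, T) = (10 + L)*(20 + T) (m(L, T) = (L + (7 - 1*(-3)))*(T + 20) = (L + (7 + 3))*(20 + T) = (L + 10)*(20 + T) = (10 + L)*(20 + T))
(Q - 9)*m(-12, 0) = (7 - 9)*(200 + 10*0 + 20*(-12) - 12*0) = -2*(200 + 0 - 240 + 0) = -2*(-40) = 80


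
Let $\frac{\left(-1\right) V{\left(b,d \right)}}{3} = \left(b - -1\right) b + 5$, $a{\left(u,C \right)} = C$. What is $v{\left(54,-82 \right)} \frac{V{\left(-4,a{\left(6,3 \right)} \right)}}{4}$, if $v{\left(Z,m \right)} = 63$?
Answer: $- \frac{3213}{4} \approx -803.25$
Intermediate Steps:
$V{\left(b,d \right)} = -15 - 3 b \left(1 + b\right)$ ($V{\left(b,d \right)} = - 3 \left(\left(b - -1\right) b + 5\right) = - 3 \left(\left(b + 1\right) b + 5\right) = - 3 \left(\left(1 + b\right) b + 5\right) = - 3 \left(b \left(1 + b\right) + 5\right) = - 3 \left(5 + b \left(1 + b\right)\right) = -15 - 3 b \left(1 + b\right)$)
$v{\left(54,-82 \right)} \frac{V{\left(-4,a{\left(6,3 \right)} \right)}}{4} = 63 \frac{-15 - -12 - 3 \left(-4\right)^{2}}{4} = 63 \left(-15 + 12 - 48\right) \frac{1}{4} = 63 \left(\left(-51\right) \frac{1}{4}\right) = 63 \left(- \frac{51}{4}\right) = - \frac{3213}{4}$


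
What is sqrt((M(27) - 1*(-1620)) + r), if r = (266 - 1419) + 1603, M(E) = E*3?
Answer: 3*sqrt(239) ≈ 46.379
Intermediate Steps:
M(E) = 3*E
r = 450 (r = -1153 + 1603 = 450)
sqrt((M(27) - 1*(-1620)) + r) = sqrt((3*27 - 1*(-1620)) + 450) = sqrt((81 + 1620) + 450) = sqrt(1701 + 450) = sqrt(2151) = 3*sqrt(239)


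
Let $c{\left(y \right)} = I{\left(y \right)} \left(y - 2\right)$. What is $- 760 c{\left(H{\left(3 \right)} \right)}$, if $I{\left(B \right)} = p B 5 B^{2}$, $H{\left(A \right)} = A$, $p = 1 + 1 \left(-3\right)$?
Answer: $205200$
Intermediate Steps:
$p = -2$ ($p = 1 - 3 = -2$)
$I{\left(B \right)} = - 10 B^{3}$ ($I{\left(B \right)} = - 2 B 5 B^{2} = - 10 B^{3}$)
$c{\left(y \right)} = - 10 y^{3} \left(-2 + y\right)$ ($c{\left(y \right)} = - 10 y^{3} \left(y - 2\right) = - 10 y^{3} \left(-2 + y\right)$)
$- 760 c{\left(H{\left(3 \right)} \right)} = - 760 \cdot 10 \cdot 3^{3} \left(2 - 3\right) = - 760 \cdot 10 \cdot 27 \left(2 - 3\right) = - 760 \cdot 10 \cdot 27 \left(-1\right) = \left(-760\right) \left(-270\right) = 205200$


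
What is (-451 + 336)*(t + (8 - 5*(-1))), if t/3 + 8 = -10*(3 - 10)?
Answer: -22885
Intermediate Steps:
t = 186 (t = -24 + 3*(-10*(3 - 10)) = -24 + 3*(-10*(-7)) = -24 + 3*70 = -24 + 210 = 186)
(-451 + 336)*(t + (8 - 5*(-1))) = (-451 + 336)*(186 + (8 - 5*(-1))) = -115*(186 + (8 + 5)) = -115*(186 + 13) = -115*199 = -22885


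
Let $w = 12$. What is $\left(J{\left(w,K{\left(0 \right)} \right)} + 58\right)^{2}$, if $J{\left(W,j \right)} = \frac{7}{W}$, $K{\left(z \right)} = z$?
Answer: $\frac{494209}{144} \approx 3432.0$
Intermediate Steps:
$\left(J{\left(w,K{\left(0 \right)} \right)} + 58\right)^{2} = \left(\frac{7}{12} + 58\right)^{2} = \left(\frac{703}{12}\right)^{2} = \frac{494209}{144}$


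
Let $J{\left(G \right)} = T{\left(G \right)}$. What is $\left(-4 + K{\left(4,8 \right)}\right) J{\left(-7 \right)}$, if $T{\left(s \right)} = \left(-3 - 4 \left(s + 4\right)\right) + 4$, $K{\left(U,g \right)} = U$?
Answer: $0$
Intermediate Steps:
$T{\left(s \right)} = -15 - 4 s$ ($T{\left(s \right)} = \left(-3 - 4 \left(4 + s\right)\right) + 4 = \left(-3 - \left(16 + 4 s\right)\right) + 4 = \left(-19 - 4 s\right) + 4 = -15 - 4 s$)
$J{\left(G \right)} = -15 - 4 G$
$\left(-4 + K{\left(4,8 \right)}\right) J{\left(-7 \right)} = \left(-4 + 4\right) \left(-15 - -28\right) = 0 \left(-15 + 28\right) = 0 \cdot 13 = 0$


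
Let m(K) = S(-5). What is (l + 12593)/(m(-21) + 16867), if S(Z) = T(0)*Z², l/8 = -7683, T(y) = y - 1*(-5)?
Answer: -48871/16992 ≈ -2.8761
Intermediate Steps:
T(y) = 5 + y (T(y) = y + 5 = 5 + y)
l = -61464 (l = 8*(-7683) = -61464)
S(Z) = 5*Z² (S(Z) = (5 + 0)*Z² = 5*Z²)
m(K) = 125 (m(K) = 5*(-5)² = 5*25 = 125)
(l + 12593)/(m(-21) + 16867) = (-61464 + 12593)/(125 + 16867) = -48871/16992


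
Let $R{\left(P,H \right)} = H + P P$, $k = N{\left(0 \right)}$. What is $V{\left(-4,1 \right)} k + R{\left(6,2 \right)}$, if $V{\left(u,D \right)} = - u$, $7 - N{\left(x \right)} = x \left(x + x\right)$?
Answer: $66$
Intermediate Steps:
$N{\left(x \right)} = 7 - 2 x^{2}$ ($N{\left(x \right)} = 7 - x \left(x + x\right) = 7 - x 2 x = 7 - 2 x^{2}$)
$k = 7$ ($k = 7 - 2 \cdot 0^{2} = 7 - 0 = 7 + 0 = 7$)
$R{\left(P,H \right)} = H + P^{2}$
$V{\left(-4,1 \right)} k + R{\left(6,2 \right)} = \left(-1\right) \left(-4\right) 7 + \left(2 + 6^{2}\right) = 4 \cdot 7 + \left(2 + 36\right) = 28 + 38 = 66$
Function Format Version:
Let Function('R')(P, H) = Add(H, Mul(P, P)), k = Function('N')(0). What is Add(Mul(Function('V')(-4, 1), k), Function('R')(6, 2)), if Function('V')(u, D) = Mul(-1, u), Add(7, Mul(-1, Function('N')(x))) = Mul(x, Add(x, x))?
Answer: 66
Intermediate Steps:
Function('N')(x) = Add(7, Mul(-2, Pow(x, 2))) (Function('N')(x) = Add(7, Mul(-1, Mul(x, Add(x, x)))) = Add(7, Mul(-1, Mul(x, Mul(2, x)))) = Add(7, Mul(-1, Mul(2, Pow(x, 2)))) = Add(7, Mul(-2, Pow(x, 2))))
k = 7 (k = Add(7, Mul(-2, Pow(0, 2))) = Add(7, Mul(-2, 0)) = Add(7, 0) = 7)
Function('R')(P, H) = Add(H, Pow(P, 2))
Add(Mul(Function('V')(-4, 1), k), Function('R')(6, 2)) = Add(Mul(Mul(-1, -4), 7), Add(2, Pow(6, 2))) = Add(Mul(4, 7), Add(2, 36)) = Add(28, 38) = 66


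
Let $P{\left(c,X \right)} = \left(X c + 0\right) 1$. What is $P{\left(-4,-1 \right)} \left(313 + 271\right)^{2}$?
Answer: $1364224$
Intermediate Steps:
$P{\left(c,X \right)} = X c$ ($P{\left(c,X \right)} = X c 1 = X c$)
$P{\left(-4,-1 \right)} \left(313 + 271\right)^{2} = \left(-1\right) \left(-4\right) \left(313 + 271\right)^{2} = 4 \cdot 584^{2} = 4 \cdot 341056 = 1364224$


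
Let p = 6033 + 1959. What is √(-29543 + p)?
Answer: I*√21551 ≈ 146.8*I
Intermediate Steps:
p = 7992
√(-29543 + p) = √(-29543 + 7992) = √(-21551) = I*√21551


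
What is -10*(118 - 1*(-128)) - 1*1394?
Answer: -3854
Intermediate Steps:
-10*(118 - 1*(-128)) - 1*1394 = -10*(118 + 128) - 1394 = -10*246 - 1394 = -2460 - 1394 = -3854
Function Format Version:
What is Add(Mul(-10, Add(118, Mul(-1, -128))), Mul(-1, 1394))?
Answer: -3854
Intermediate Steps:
Add(Mul(-10, Add(118, Mul(-1, -128))), Mul(-1, 1394)) = Add(Mul(-10, Add(118, 128)), -1394) = Add(Mul(-10, 246), -1394) = Add(-2460, -1394) = -3854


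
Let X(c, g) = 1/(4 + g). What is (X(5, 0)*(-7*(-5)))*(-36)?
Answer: -315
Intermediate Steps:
(X(5, 0)*(-7*(-5)))*(-36) = ((-7*(-5))/(4 + 0))*(-36) = (35/4)*(-36) = -315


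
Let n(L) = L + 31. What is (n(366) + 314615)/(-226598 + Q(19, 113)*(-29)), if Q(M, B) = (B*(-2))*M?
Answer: -26251/8506 ≈ -3.0862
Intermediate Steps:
Q(M, B) = -2*B*M (Q(M, B) = (-2*B)*M = -2*B*M)
n(L) = 31 + L
(n(366) + 314615)/(-226598 + Q(19, 113)*(-29)) = ((31 + 366) + 314615)/(-226598 - 2*113*19*(-29)) = (397 + 314615)/(-226598 - 4294*(-29)) = 315012/(-226598 + 124526) = 315012/(-102072) = 315012*(-1/102072) = -26251/8506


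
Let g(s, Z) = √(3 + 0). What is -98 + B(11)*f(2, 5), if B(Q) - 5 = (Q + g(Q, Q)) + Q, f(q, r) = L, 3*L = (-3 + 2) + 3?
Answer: -80 + 2*√3/3 ≈ -78.845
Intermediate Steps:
g(s, Z) = √3
L = ⅔ (L = ((-3 + 2) + 3)/3 = (-1 + 3)/3 = (⅓)*2 = ⅔ ≈ 0.66667)
f(q, r) = ⅔
B(Q) = 5 + √3 + 2*Q (B(Q) = 5 + ((Q + √3) + Q) = 5 + (√3 + 2*Q) = 5 + √3 + 2*Q)
-98 + B(11)*f(2, 5) = -98 + (5 + √3 + 2*11)*(⅔) = -98 + (5 + √3 + 22)*(⅔) = -98 + (27 + √3)*(⅔) = -98 + (18 + 2*√3/3) = -80 + 2*√3/3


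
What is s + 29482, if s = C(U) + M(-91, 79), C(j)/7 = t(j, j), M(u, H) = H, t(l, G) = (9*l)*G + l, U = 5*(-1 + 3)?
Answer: 35931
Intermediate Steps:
U = 10 (U = 5*2 = 10)
t(l, G) = l + 9*G*l (t(l, G) = 9*G*l + l = l + 9*G*l)
C(j) = 7*j*(1 + 9*j) (C(j) = 7*(j*(1 + 9*j)) = 7*j*(1 + 9*j))
s = 6449 (s = 7*10*(1 + 9*10) + 79 = 7*10*(1 + 90) + 79 = 7*10*91 + 79 = 6370 + 79 = 6449)
s + 29482 = 6449 + 29482 = 35931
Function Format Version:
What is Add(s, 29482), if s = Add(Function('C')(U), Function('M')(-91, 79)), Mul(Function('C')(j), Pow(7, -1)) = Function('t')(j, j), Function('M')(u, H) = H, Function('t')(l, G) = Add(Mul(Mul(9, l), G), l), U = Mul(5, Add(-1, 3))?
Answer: 35931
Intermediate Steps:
U = 10 (U = Mul(5, 2) = 10)
Function('t')(l, G) = Add(l, Mul(9, G, l)) (Function('t')(l, G) = Add(Mul(9, G, l), l) = Add(l, Mul(9, G, l)))
Function('C')(j) = Mul(7, j, Add(1, Mul(9, j))) (Function('C')(j) = Mul(7, Mul(j, Add(1, Mul(9, j)))) = Mul(7, j, Add(1, Mul(9, j))))
s = 6449 (s = Add(Mul(7, 10, Add(1, Mul(9, 10))), 79) = Add(Mul(7, 10, Add(1, 90)), 79) = Add(Mul(7, 10, 91), 79) = Add(6370, 79) = 6449)
Add(s, 29482) = Add(6449, 29482) = 35931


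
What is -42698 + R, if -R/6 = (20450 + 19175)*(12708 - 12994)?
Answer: 67953802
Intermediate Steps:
R = 67996500 (R = -6*(20450 + 19175)*(12708 - 12994) = -237750*(-286) = -6*(-11332750) = 67996500)
-42698 + R = -42698 + 67996500 = 67953802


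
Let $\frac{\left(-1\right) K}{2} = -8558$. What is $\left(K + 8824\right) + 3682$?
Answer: $29622$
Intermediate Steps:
$K = 17116$ ($K = \left(-2\right) \left(-8558\right) = 17116$)
$\left(K + 8824\right) + 3682 = \left(17116 + 8824\right) + 3682 = 25940 + 3682 = 29622$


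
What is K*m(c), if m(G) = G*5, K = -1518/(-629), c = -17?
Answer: -7590/37 ≈ -205.14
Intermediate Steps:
K = 1518/629 (K = -1518*(-1/629) = 1518/629 ≈ 2.4134)
m(G) = 5*G
K*m(c) = 1518*(5*(-17))/629 = (1518/629)*(-85) = -7590/37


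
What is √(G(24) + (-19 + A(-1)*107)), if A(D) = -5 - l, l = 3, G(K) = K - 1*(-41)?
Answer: 9*I*√10 ≈ 28.461*I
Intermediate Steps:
G(K) = 41 + K (G(K) = K + 41 = 41 + K)
A(D) = -8 (A(D) = -5 - 1*3 = -5 - 3 = -8)
√(G(24) + (-19 + A(-1)*107)) = √((41 + 24) + (-19 - 8*107)) = √(65 + (-19 - 856)) = √(65 - 875) = √(-810) = 9*I*√10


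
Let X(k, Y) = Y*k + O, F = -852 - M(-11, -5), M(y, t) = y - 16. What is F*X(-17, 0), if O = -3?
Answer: 2475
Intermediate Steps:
M(y, t) = -16 + y
F = -825 (F = -852 - (-16 - 11) = -852 - 1*(-27) = -852 + 27 = -825)
X(k, Y) = -3 + Y*k (X(k, Y) = Y*k - 3 = -3 + Y*k)
F*X(-17, 0) = -825*(-3 + 0*(-17)) = -825*(-3 + 0) = -825*(-3) = 2475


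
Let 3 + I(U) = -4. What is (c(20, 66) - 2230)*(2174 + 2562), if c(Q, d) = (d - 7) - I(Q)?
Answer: -10248704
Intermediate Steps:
I(U) = -7 (I(U) = -3 - 4 = -7)
c(Q, d) = d (c(Q, d) = (d - 7) - 1*(-7) = (-7 + d) + 7 = d)
(c(20, 66) - 2230)*(2174 + 2562) = (66 - 2230)*(2174 + 2562) = -2164*4736 = -10248704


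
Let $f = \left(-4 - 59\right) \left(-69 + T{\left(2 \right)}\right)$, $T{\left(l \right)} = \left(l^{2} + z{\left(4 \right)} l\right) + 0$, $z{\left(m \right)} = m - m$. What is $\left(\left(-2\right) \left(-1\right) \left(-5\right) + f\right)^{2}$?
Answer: $16687225$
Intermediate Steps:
$z{\left(m \right)} = 0$
$T{\left(l \right)} = l^{2}$ ($T{\left(l \right)} = \left(l^{2} + 0 l\right) + 0 = \left(l^{2} + 0\right) + 0 = l^{2} + 0 = l^{2}$)
$f = 4095$ ($f = \left(-4 - 59\right) \left(-69 + 2^{2}\right) = - 63 \left(-69 + 4\right) = \left(-63\right) \left(-65\right) = 4095$)
$\left(\left(-2\right) \left(-1\right) \left(-5\right) + f\right)^{2} = \left(\left(-2\right) \left(-1\right) \left(-5\right) + 4095\right)^{2} = \left(2 \left(-5\right) + 4095\right)^{2} = \left(-10 + 4095\right)^{2} = 4085^{2} = 16687225$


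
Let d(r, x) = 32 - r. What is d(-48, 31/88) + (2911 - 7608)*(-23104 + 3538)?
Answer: 91901582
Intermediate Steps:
d(-48, 31/88) + (2911 - 7608)*(-23104 + 3538) = (32 - 1*(-48)) + (2911 - 7608)*(-23104 + 3538) = (32 + 48) - 4697*(-19566) = 80 + 91901502 = 91901582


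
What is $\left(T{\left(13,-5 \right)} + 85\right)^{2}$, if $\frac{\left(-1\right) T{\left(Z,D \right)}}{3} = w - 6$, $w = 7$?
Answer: $6724$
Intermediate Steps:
$T{\left(Z,D \right)} = -3$ ($T{\left(Z,D \right)} = - 3 \left(7 - 6\right) = \left(-3\right) 1 = -3$)
$\left(T{\left(13,-5 \right)} + 85\right)^{2} = \left(-3 + 85\right)^{2} = 82^{2} = 6724$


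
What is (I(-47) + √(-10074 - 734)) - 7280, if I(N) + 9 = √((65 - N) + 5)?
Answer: -7289 + 3*√13 + 2*I*√2702 ≈ -7278.2 + 103.96*I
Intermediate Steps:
I(N) = -9 + √(70 - N) (I(N) = -9 + √((65 - N) + 5) = -9 + √(70 - N))
(I(-47) + √(-10074 - 734)) - 7280 = ((-9 + √(70 - 1*(-47))) + √(-10074 - 734)) - 7280 = ((-9 + √(70 + 47)) + √(-10808)) - 7280 = ((-9 + √117) + 2*I*√2702) - 7280 = ((-9 + 3*√13) + 2*I*√2702) - 7280 = (-9 + 3*√13 + 2*I*√2702) - 7280 = -7289 + 3*√13 + 2*I*√2702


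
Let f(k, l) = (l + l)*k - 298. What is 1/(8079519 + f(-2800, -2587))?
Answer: 1/22566421 ≈ 4.4314e-8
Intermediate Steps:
f(k, l) = -298 + 2*k*l (f(k, l) = (2*l)*k - 298 = 2*k*l - 298 = -298 + 2*k*l)
1/(8079519 + f(-2800, -2587)) = 1/(8079519 + (-298 + 2*(-2800)*(-2587))) = 1/(8079519 + (-298 + 14487200)) = 1/(8079519 + 14486902) = 1/22566421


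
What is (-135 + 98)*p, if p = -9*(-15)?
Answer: -4995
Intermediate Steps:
p = 135
(-135 + 98)*p = (-135 + 98)*135 = -37*135 = -4995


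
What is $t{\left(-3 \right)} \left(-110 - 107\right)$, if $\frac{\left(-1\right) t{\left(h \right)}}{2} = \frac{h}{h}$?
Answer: $434$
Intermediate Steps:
$t{\left(h \right)} = -2$ ($t{\left(h \right)} = - 2 \frac{h}{h} = \left(-2\right) 1 = -2$)
$t{\left(-3 \right)} \left(-110 - 107\right) = - 2 \left(-110 - 107\right) = \left(-2\right) \left(-217\right) = 434$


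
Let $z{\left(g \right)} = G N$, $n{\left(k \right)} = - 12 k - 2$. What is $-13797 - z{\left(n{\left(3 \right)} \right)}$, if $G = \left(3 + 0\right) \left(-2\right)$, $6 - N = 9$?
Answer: $-13815$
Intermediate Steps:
$N = -3$ ($N = 6 - 9 = -3$)
$n{\left(k \right)} = -2 - 12 k$
$G = -6$ ($G = 3 \left(-2\right) = -6$)
$z{\left(g \right)} = 18$ ($z{\left(g \right)} = \left(-6\right) \left(-3\right) = 18$)
$-13797 - z{\left(n{\left(3 \right)} \right)} = -13797 - 18 = -13815$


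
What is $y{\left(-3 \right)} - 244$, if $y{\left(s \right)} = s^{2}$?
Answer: $-235$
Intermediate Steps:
$y{\left(-3 \right)} - 244 = \left(-3\right)^{2} - 244 = 9 - 244 = -235$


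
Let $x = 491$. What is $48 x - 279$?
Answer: $23289$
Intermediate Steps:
$48 x - 279 = 48 \cdot 491 - 279 = 23568 - 279 = 23289$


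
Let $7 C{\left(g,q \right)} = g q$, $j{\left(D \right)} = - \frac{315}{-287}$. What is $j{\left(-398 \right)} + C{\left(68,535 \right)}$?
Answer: $\frac{1491895}{287} \approx 5198.2$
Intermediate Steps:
$j{\left(D \right)} = \frac{45}{41}$ ($j{\left(D \right)} = \left(-315\right) \left(- \frac{1}{287}\right) = \frac{45}{41}$)
$C{\left(g,q \right)} = \frac{g q}{7}$
$j{\left(-398 \right)} + C{\left(68,535 \right)} = \frac{45}{41} + \frac{1}{7} \cdot 68 \cdot 535 = \frac{45}{41} + \frac{36380}{7} = \frac{1491895}{287}$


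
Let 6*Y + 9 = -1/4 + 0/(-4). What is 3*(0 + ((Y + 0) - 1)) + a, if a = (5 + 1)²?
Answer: 227/8 ≈ 28.375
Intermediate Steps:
Y = -37/24 (Y = -3/2 + (-1/4 + 0/(-4))/6 = -3/2 + (-1*¼ + 0*(-¼))/6 = -3/2 + (-¼ + 0)/6 = -3/2 + (⅙)*(-¼) = -3/2 - 1/24 = -37/24 ≈ -1.5417)
a = 36 (a = 6² = 36)
3*(0 + ((Y + 0) - 1)) + a = 3*(0 + ((-37/24 + 0) - 1)) + 36 = 3*(0 + (-37/24 - 1)) + 36 = 3*(0 - 61/24) + 36 = 3*(-61/24) + 36 = -61/8 + 36 = 227/8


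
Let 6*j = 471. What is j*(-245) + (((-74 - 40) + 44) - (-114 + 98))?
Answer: -38573/2 ≈ -19287.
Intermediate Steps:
j = 157/2 (j = (1/6)*471 = 157/2 ≈ 78.500)
j*(-245) + (((-74 - 40) + 44) - (-114 + 98)) = (157/2)*(-245) + (((-74 - 40) + 44) - (-114 + 98)) = -38465/2 + ((-114 + 44) - 1*(-16)) = -38465/2 + (-70 + 16) = -38465/2 - 54 = -38573/2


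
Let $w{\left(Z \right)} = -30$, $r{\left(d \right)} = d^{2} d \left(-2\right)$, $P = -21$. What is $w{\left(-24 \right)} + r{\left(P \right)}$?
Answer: $18492$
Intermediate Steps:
$r{\left(d \right)} = - 2 d^{3}$ ($r{\left(d \right)} = d^{3} \left(-2\right) = - 2 d^{3}$)
$w{\left(-24 \right)} + r{\left(P \right)} = -30 - 2 \left(-21\right)^{3} = -30 - -18522 = -30 + 18522 = 18492$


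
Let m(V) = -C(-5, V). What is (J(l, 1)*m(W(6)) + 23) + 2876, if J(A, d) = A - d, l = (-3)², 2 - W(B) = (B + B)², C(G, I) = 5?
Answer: 2859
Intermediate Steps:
W(B) = 2 - 4*B² (W(B) = 2 - (B + B)² = 2 - (2*B)² = 2 - 4*B²)
l = 9
m(V) = -5 (m(V) = -1*5 = -5)
(J(l, 1)*m(W(6)) + 23) + 2876 = ((9 - 1*1)*(-5) + 23) + 2876 = ((9 - 1)*(-5) + 23) + 2876 = (8*(-5) + 23) + 2876 = (-40 + 23) + 2876 = -17 + 2876 = 2859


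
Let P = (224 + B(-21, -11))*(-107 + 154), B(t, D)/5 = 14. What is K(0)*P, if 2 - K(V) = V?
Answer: 27636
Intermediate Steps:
K(V) = 2 - V
B(t, D) = 70 (B(t, D) = 5*14 = 70)
P = 13818 (P = (224 + 70)*(-107 + 154) = 294*47 = 13818)
K(0)*P = (2 - 1*0)*13818 = (2 + 0)*13818 = 2*13818 = 27636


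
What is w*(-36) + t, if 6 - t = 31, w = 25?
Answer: -925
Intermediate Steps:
t = -25 (t = 6 - 1*31 = 6 - 31 = -25)
w*(-36) + t = 25*(-36) - 25 = -900 - 25 = -925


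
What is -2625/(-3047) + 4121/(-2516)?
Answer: -5952187/7666252 ≈ -0.77641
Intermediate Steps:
-2625/(-3047) + 4121/(-2516) = -2625*(-1/3047) + 4121*(-1/2516) = 2625/3047 - 4121/2516 = -5952187/7666252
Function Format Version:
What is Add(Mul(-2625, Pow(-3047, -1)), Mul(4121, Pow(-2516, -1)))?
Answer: Rational(-5952187, 7666252) ≈ -0.77641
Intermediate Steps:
Add(Mul(-2625, Pow(-3047, -1)), Mul(4121, Pow(-2516, -1))) = Add(Mul(-2625, Rational(-1, 3047)), Mul(4121, Rational(-1, 2516))) = Add(Rational(2625, 3047), Rational(-4121, 2516)) = Rational(-5952187, 7666252)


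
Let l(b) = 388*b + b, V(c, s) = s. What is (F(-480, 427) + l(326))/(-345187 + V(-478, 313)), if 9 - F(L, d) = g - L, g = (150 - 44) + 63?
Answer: -21029/57479 ≈ -0.36586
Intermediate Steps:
l(b) = 389*b
g = 169 (g = 106 + 63 = 169)
F(L, d) = -160 + L (F(L, d) = 9 - (169 - L) = 9 + (-169 + L) = -160 + L)
(F(-480, 427) + l(326))/(-345187 + V(-478, 313)) = ((-160 - 480) + 389*326)/(-345187 + 313) = (-640 + 126814)/(-344874) = 126174*(-1/344874) = -21029/57479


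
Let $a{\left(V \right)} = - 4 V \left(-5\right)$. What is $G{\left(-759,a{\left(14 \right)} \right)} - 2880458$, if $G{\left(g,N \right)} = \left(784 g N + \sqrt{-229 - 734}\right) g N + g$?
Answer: $35409161432383 - 637560 i \sqrt{107} \approx 3.5409 \cdot 10^{13} - 6.595 \cdot 10^{6} i$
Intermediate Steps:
$a{\left(V \right)} = 20 V$
$G{\left(g,N \right)} = g + N g \left(3 i \sqrt{107} + 784 N g\right)$ ($G{\left(g,N \right)} = \left(784 N g + \sqrt{-963}\right) g N + g = \left(784 N g + 3 i \sqrt{107}\right) g N + g = \left(3 i \sqrt{107} + 784 N g\right) g N + g = g \left(3 i \sqrt{107} + 784 N g\right) N + g = N g \left(3 i \sqrt{107} + 784 N g\right) + g = g + N g \left(3 i \sqrt{107} + 784 N g\right)$)
$G{\left(-759,a{\left(14 \right)} \right)} - 2880458 = - 759 \left(1 + 784 \left(-759\right) \left(20 \cdot 14\right)^{2} + 3 i 20 \cdot 14 \sqrt{107}\right) - 2880458 = - 759 \left(1 + 784 \left(-759\right) 280^{2} + 3 i 280 \sqrt{107}\right) - 2880458 = - 759 \left(1 + 784 \left(-759\right) 78400 + 840 i \sqrt{107}\right) - 2880458 = - 759 \left(1 - 46652390400 + 840 i \sqrt{107}\right) - 2880458 = - 759 \left(-46652390399 + 840 i \sqrt{107}\right) - 2880458 = \left(35409164312841 - 637560 i \sqrt{107}\right) - 2880458 = 35409161432383 - 637560 i \sqrt{107}$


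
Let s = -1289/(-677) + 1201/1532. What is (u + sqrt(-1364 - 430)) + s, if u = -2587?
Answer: -2680355443/1037164 + I*sqrt(1794) ≈ -2584.3 + 42.356*I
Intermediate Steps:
s = 2787825/1037164 (s = -1289*(-1/677) + 1201*(1/1532) = 1289/677 + 1201/1532 = 2787825/1037164 ≈ 2.6879)
(u + sqrt(-1364 - 430)) + s = (-2587 + sqrt(-1364 - 430)) + 2787825/1037164 = (-2587 + sqrt(-1794)) + 2787825/1037164 = (-2587 + I*sqrt(1794)) + 2787825/1037164 = -2680355443/1037164 + I*sqrt(1794)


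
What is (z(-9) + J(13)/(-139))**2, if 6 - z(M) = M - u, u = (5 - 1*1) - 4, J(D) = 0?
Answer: 225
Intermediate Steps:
u = 0 (u = (5 - 1) - 4 = 4 - 4 = 0)
z(M) = 6 - M (z(M) = 6 - (M - 1*0) = 6 - (M + 0) = 6 - M)
(z(-9) + J(13)/(-139))**2 = ((6 - 1*(-9)) + 0/(-139))**2 = ((6 + 9) + 0*(-1/139))**2 = (15 + 0)**2 = 15**2 = 225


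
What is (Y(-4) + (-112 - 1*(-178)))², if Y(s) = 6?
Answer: 5184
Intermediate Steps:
(Y(-4) + (-112 - 1*(-178)))² = (6 + (-112 - 1*(-178)))² = (6 + (-112 + 178))² = (6 + 66)² = 72² = 5184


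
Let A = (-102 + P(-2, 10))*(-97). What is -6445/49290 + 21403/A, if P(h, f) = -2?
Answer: 98993671/49723752 ≈ 1.9909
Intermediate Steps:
A = 10088 (A = (-102 - 2)*(-97) = -104*(-97) = 10088)
-6445/49290 + 21403/A = -6445/49290 + 21403/10088 = -6445*1/49290 + 21403*(1/10088) = -1289/9858 + 21403/10088 = 98993671/49723752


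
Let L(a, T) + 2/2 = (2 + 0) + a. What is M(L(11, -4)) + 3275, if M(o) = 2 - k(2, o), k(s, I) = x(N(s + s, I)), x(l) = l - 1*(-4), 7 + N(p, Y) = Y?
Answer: 3268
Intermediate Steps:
L(a, T) = 1 + a (L(a, T) = -1 + ((2 + 0) + a) = -1 + (2 + a) = 1 + a)
N(p, Y) = -7 + Y
x(l) = 4 + l (x(l) = l + 4 = 4 + l)
k(s, I) = -3 + I (k(s, I) = 4 + (-7 + I) = -3 + I)
M(o) = 5 - o (M(o) = 2 - (-3 + o) = 2 + (3 - o) = 5 - o)
M(L(11, -4)) + 3275 = (5 - (1 + 11)) + 3275 = (5 - 1*12) + 3275 = (5 - 12) + 3275 = -7 + 3275 = 3268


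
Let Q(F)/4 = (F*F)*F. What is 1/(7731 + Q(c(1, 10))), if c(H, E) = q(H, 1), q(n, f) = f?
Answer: 1/7735 ≈ 0.00012928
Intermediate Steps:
c(H, E) = 1
Q(F) = 4*F³ (Q(F) = 4*((F*F)*F) = 4*(F²*F) = 4*F³)
1/(7731 + Q(c(1, 10))) = 1/(7731 + 4*1³) = 1/(7731 + 4*1) = 1/(7731 + 4) = 1/7735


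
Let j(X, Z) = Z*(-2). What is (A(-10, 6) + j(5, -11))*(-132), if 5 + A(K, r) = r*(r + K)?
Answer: 924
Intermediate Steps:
A(K, r) = -5 + r*(K + r) (A(K, r) = -5 + r*(r + K) = -5 + r*(K + r))
j(X, Z) = -2*Z
(A(-10, 6) + j(5, -11))*(-132) = ((-5 + 6² - 10*6) - 2*(-11))*(-132) = ((-5 + 36 - 60) + 22)*(-132) = (-29 + 22)*(-132) = -7*(-132) = 924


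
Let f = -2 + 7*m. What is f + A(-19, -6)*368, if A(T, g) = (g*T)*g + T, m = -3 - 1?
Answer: -258734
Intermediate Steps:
m = -4
f = -30 (f = -2 + 7*(-4) = -2 - 28 = -30)
A(T, g) = T + T*g**2 (A(T, g) = (T*g)*g + T = T*g**2 + T = T + T*g**2)
f + A(-19, -6)*368 = -30 - 19*(1 + (-6)**2)*368 = -30 - 19*(1 + 36)*368 = -30 - 19*37*368 = -30 - 703*368 = -30 - 258704 = -258734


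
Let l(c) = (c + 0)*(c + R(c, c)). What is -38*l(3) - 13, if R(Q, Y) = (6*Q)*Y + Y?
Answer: -6853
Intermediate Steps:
R(Q, Y) = Y + 6*Q*Y (R(Q, Y) = 6*Q*Y + Y = Y + 6*Q*Y)
l(c) = c*(c + c*(1 + 6*c)) (l(c) = (c + 0)*(c + c*(1 + 6*c)) = c*(c + c*(1 + 6*c)))
-38*l(3) - 13 = -38*3**2*(2 + 6*3) - 13 = -342*(2 + 18) - 13 = -342*20 - 13 = -38*180 - 13 = -6840 - 13 = -6853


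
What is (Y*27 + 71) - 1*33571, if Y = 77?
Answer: -31421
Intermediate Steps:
(Y*27 + 71) - 1*33571 = (77*27 + 71) - 1*33571 = (2079 + 71) - 33571 = 2150 - 33571 = -31421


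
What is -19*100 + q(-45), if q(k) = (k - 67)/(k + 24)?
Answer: -5684/3 ≈ -1894.7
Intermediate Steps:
q(k) = (-67 + k)/(24 + k)
-19*100 + q(-45) = -19*100 + (-67 - 45)/(24 - 45) = -1900 - 112/(-21) = -1900 - 1/21*(-112) = -1900 + 16/3 = -5684/3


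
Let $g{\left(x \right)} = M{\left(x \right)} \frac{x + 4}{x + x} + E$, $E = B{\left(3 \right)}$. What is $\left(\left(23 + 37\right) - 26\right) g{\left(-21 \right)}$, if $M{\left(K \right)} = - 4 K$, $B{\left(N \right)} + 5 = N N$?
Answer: $1292$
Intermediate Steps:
$B{\left(N \right)} = -5 + N^{2}$ ($B{\left(N \right)} = -5 + N N = -5 + N^{2}$)
$E = 4$ ($E = -5 + 3^{2} = -5 + 9 = 4$)
$g{\left(x \right)} = -4 - 2 x$ ($g{\left(x \right)} = - 4 x \frac{x + 4}{x + x} + 4 = - 4 x \frac{4 + x}{2 x} + 4 = \left(-8 - 2 x\right) + 4 = -4 - 2 x$)
$\left(\left(23 + 37\right) - 26\right) g{\left(-21 \right)} = \left(\left(23 + 37\right) - 26\right) \left(-4 - -42\right) = \left(60 - 26\right) \left(-4 + 42\right) = 34 \cdot 38 = 1292$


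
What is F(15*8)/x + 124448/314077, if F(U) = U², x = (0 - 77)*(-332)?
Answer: 1926024368/2007266107 ≈ 0.95953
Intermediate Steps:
x = 25564 (x = -77*(-332) = 25564)
F(15*8)/x + 124448/314077 = (15*8)²/25564 + 124448/314077 = 120²*(1/25564) + 124448*(1/314077) = 14400*(1/25564) + 124448/314077 = 3600/6391 + 124448/314077 = 1926024368/2007266107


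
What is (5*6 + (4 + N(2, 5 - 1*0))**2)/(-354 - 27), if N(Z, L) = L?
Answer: -37/127 ≈ -0.29134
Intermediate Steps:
(5*6 + (4 + N(2, 5 - 1*0))**2)/(-354 - 27) = (5*6 + (4 + (5 - 1*0))**2)/(-354 - 27) = (30 + (4 + (5 + 0))**2)/(-381) = (30 + (4 + 5)**2)*(-1/381) = (30 + 9**2)*(-1/381) = (30 + 81)*(-1/381) = 111*(-1/381) = -37/127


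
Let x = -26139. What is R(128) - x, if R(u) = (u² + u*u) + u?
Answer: 59035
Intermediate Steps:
R(u) = u + 2*u² (R(u) = (u² + u²) + u = 2*u² + u = u + 2*u²)
R(128) - x = 128*(1 + 2*128) - 1*(-26139) = 128*(1 + 256) + 26139 = 128*257 + 26139 = 32896 + 26139 = 59035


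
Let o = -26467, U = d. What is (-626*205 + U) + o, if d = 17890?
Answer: -136907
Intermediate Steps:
U = 17890
(-626*205 + U) + o = (-626*205 + 17890) - 26467 = (-128330 + 17890) - 26467 = -110440 - 26467 = -136907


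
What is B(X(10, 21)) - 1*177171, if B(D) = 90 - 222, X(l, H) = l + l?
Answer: -177303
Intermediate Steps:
X(l, H) = 2*l
B(D) = -132
B(X(10, 21)) - 1*177171 = -132 - 1*177171 = -132 - 177171 = -177303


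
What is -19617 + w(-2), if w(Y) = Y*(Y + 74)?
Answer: -19761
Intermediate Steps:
w(Y) = Y*(74 + Y)
-19617 + w(-2) = -19617 - 2*(74 - 2) = -19617 - 2*72 = -19617 - 144 = -19761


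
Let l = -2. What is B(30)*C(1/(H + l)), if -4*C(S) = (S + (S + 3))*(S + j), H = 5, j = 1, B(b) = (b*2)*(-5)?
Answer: 1100/3 ≈ 366.67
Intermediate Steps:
B(b) = -10*b (B(b) = (2*b)*(-5) = -10*b)
C(S) = -(1 + S)*(3 + 2*S)/4 (C(S) = -(S + (S + 3))*(S + 1)/4 = -(S + (3 + S))*(1 + S)/4 = -(3 + 2*S)*(1 + S)/4 = -(1 + S)*(3 + 2*S)/4)
B(30)*C(1/(H + l)) = (-10*30)*(-¾ - 5/(4*(5 - 2)) - 1/(2*(5 - 2)²)) = -300*(-¾ - 5/4/3 - (1/3)²/2) = -300*(-¾ - 5/4*⅓ - (⅓)²/2) = -300*(-¾ - 5/12 - ½*⅑) = -300*(-¾ - 5/12 - 1/18) = -300*(-11/9) = 1100/3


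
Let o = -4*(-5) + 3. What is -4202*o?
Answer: -96646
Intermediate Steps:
o = 23 (o = 20 + 3 = 23)
-4202*o = -4202*23 = -96646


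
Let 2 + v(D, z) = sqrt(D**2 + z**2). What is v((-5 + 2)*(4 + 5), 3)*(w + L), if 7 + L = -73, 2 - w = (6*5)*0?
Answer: 156 - 234*sqrt(82) ≈ -1963.0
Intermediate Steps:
v(D, z) = -2 + sqrt(D**2 + z**2)
w = 2 (w = 2 - 6*5*0 = 2 - 30*0 = 2 - 1*0 = 2 + 0 = 2)
L = -80 (L = -7 - 73 = -80)
v((-5 + 2)*(4 + 5), 3)*(w + L) = (-2 + sqrt(((-5 + 2)*(4 + 5))**2 + 3**2))*(2 - 80) = (-2 + sqrt((-3*9)**2 + 9))*(-78) = (-2 + sqrt((-27)**2 + 9))*(-78) = (-2 + sqrt(729 + 9))*(-78) = (-2 + sqrt(738))*(-78) = (-2 + 3*sqrt(82))*(-78) = 156 - 234*sqrt(82)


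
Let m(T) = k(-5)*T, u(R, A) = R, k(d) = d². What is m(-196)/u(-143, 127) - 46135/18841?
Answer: 85723595/2694263 ≈ 31.817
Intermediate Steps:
m(T) = 25*T (m(T) = (-5)²*T = 25*T)
m(-196)/u(-143, 127) - 46135/18841 = (25*(-196))/(-143) - 46135/18841 = -4900*(-1/143) - 46135*1/18841 = 4900/143 - 46135/18841 = 85723595/2694263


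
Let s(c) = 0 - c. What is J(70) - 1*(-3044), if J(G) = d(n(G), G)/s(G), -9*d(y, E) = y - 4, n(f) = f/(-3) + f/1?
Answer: 2876644/945 ≈ 3044.1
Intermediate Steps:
s(c) = -c
n(f) = 2*f/3 (n(f) = f*(-⅓) + f*1 = -f/3 + f = 2*f/3)
d(y, E) = 4/9 - y/9 (d(y, E) = -(y - 4)/9 = -(-4 + y)/9 = 4/9 - y/9)
J(G) = -(4/9 - 2*G/27)/G (J(G) = (4/9 - 2*G/27)/((-G)) = (4/9 - 2*G/27)*(-1/G) = -(4/9 - 2*G/27)/G)
J(70) - 1*(-3044) = (2/27)*(-6 + 70)/70 - 1*(-3044) = (2/27)*(1/70)*64 + 3044 = 64/945 + 3044 = 2876644/945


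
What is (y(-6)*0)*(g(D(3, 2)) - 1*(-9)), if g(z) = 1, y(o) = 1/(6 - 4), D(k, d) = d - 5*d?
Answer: 0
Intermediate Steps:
D(k, d) = -4*d
y(o) = 1/2
(y(-6)*0)*(g(D(3, 2)) - 1*(-9)) = ((1/2)*0)*(1 - 1*(-9)) = 0*(1 + 9) = 0*10 = 0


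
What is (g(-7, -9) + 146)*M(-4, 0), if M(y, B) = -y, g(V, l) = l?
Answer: 548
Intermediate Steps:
(g(-7, -9) + 146)*M(-4, 0) = (-9 + 146)*(-1*(-4)) = 137*4 = 548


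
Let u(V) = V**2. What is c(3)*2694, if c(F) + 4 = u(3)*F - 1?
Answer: 59268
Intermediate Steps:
c(F) = -5 + 9*F (c(F) = -4 + (3**2*F - 1) = -4 + (9*F - 1) = -4 + (-1 + 9*F) = -5 + 9*F)
c(3)*2694 = (-5 + 9*3)*2694 = (-5 + 27)*2694 = 22*2694 = 59268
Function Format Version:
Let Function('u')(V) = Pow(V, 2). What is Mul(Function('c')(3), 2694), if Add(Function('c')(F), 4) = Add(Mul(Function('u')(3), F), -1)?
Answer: 59268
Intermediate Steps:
Function('c')(F) = Add(-5, Mul(9, F)) (Function('c')(F) = Add(-4, Add(Mul(Pow(3, 2), F), -1)) = Add(-4, Add(Mul(9, F), -1)) = Add(-4, Add(-1, Mul(9, F))) = Add(-5, Mul(9, F)))
Mul(Function('c')(3), 2694) = Mul(Add(-5, Mul(9, 3)), 2694) = Mul(Add(-5, 27), 2694) = Mul(22, 2694) = 59268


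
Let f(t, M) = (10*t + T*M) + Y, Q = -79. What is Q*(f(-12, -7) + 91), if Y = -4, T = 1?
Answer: 3160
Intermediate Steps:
f(t, M) = -4 + M + 10*t (f(t, M) = (10*t + 1*M) - 4 = (10*t + M) - 4 = (M + 10*t) - 4 = -4 + M + 10*t)
Q*(f(-12, -7) + 91) = -79*((-4 - 7 + 10*(-12)) + 91) = -79*((-4 - 7 - 120) + 91) = -79*(-131 + 91) = -79*(-40) = 3160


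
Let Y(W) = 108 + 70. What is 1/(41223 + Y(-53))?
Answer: 1/41401 ≈ 2.4154e-5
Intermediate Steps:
Y(W) = 178
1/(41223 + Y(-53)) = 1/(41223 + 178) = 1/41401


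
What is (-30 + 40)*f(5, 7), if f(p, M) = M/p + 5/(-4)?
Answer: 3/2 ≈ 1.5000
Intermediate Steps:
f(p, M) = -5/4 + M/p (f(p, M) = M/p + 5*(-1/4) = M/p - 5/4 = -5/4 + M/p)
(-30 + 40)*f(5, 7) = (-30 + 40)*(-5/4 + 7/5) = 10*(-5/4 + 7*(1/5)) = 10*(-5/4 + 7/5) = 10*(3/20) = 3/2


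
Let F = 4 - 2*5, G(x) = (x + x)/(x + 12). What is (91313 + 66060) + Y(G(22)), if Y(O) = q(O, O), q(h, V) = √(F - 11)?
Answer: 157373 + I*√17 ≈ 1.5737e+5 + 4.1231*I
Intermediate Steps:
G(x) = 2*x/(12 + x) (G(x) = (2*x)/(12 + x) = 2*x/(12 + x))
F = -6 (F = 4 - 10 = -6)
q(h, V) = I*√17 (q(h, V) = √(-6 - 11) = √(-17) = I*√17)
Y(O) = I*√17
(91313 + 66060) + Y(G(22)) = (91313 + 66060) + I*√17 = 157373 + I*√17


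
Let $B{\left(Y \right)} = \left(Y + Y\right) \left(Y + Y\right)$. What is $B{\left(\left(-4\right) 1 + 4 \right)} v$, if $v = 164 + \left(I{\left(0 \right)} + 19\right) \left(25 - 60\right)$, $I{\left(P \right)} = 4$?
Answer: $0$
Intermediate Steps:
$B{\left(Y \right)} = 4 Y^{2}$ ($B{\left(Y \right)} = 2 Y 2 Y = 4 Y^{2}$)
$v = -641$ ($v = 164 + \left(4 + 19\right) \left(25 - 60\right) = 164 + 23 \left(-35\right) = 164 - 805 = -641$)
$B{\left(\left(-4\right) 1 + 4 \right)} v = 4 \left(\left(-4\right) 1 + 4\right)^{2} \left(-641\right) = 4 \left(-4 + 4\right)^{2} \left(-641\right) = 4 \cdot 0^{2} \left(-641\right) = 4 \cdot 0 \left(-641\right) = 0 \left(-641\right) = 0$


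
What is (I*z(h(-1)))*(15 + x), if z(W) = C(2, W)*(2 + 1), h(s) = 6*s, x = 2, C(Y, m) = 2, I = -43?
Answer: -4386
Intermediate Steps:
z(W) = 6 (z(W) = 2*(2 + 1) = 2*3 = 6)
(I*z(h(-1)))*(15 + x) = (-43*6)*(15 + 2) = -258*17 = -4386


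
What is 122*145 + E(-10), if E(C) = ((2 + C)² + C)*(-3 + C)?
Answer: 16988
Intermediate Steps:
E(C) = (-3 + C)*(C + (2 + C)²) (E(C) = (C + (2 + C)²)*(-3 + C) = (-3 + C)*(C + (2 + C)²))
122*145 + E(-10) = 122*145 + (-12 + (-10)³ - 11*(-10) + 2*(-10)²) = 17690 + (-12 - 1000 + 110 + 2*100) = 17690 + (-12 - 1000 + 110 + 200) = 17690 - 702 = 16988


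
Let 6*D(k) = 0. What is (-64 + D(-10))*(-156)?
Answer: 9984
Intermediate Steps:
D(k) = 0 (D(k) = (⅙)*0 = 0)
(-64 + D(-10))*(-156) = (-64 + 0)*(-156) = -64*(-156) = 9984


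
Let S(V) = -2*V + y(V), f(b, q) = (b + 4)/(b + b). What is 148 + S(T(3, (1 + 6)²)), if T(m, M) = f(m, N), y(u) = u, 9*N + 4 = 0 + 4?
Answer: 881/6 ≈ 146.83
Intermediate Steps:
N = 0 (N = -4/9 + (0 + 4)/9 = -4/9 + (⅑)*4 = -4/9 + 4/9 = 0)
f(b, q) = (4 + b)/(2*b) (f(b, q) = (4 + b)/((2*b)) = (4 + b)*(1/(2*b)) = (4 + b)/(2*b))
T(m, M) = (4 + m)/(2*m)
S(V) = -V (S(V) = -2*V + V = -V)
148 + S(T(3, (1 + 6)²)) = 148 - (4 + 3)/(2*3) = 148 - 7/(2*3) = 148 - 1*7/6 = 148 - 7/6 = 881/6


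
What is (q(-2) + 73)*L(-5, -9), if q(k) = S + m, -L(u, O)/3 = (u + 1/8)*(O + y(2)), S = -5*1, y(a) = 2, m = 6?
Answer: -30303/4 ≈ -7575.8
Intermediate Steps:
S = -5
L(u, O) = -3*(2 + O)*(⅛ + u) (L(u, O) = -3*(u + 1/8)*(O + 2) = -3*(u + ⅛)*(2 + O) = -3*(⅛ + u)*(2 + O) = -3*(2 + O)*(⅛ + u))
q(k) = 1 (q(k) = -5 + 6 = 1)
(q(-2) + 73)*L(-5, -9) = (1 + 73)*(-¾ - 6*(-5) - 3/8*(-9) - 3*(-9)*(-5)) = 74*(-¾ + 30 + 27/8 - 135) = 74*(-819/8) = -30303/4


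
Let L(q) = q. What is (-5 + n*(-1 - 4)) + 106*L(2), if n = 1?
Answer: 202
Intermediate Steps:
(-5 + n*(-1 - 4)) + 106*L(2) = (-5 + 1*(-1 - 4)) + 106*2 = (-5 + 1*(-5)) + 212 = (-5 - 5) + 212 = -10 + 212 = 202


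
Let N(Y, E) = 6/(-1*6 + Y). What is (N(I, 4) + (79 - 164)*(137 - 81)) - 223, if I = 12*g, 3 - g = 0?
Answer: -24914/5 ≈ -4982.8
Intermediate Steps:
g = 3 (g = 3 - 1*0 = 3 + 0 = 3)
I = 36 (I = 12*3 = 36)
N(Y, E) = 6/(-6 + Y)
(N(I, 4) + (79 - 164)*(137 - 81)) - 223 = (6/(-6 + 36) + (79 - 164)*(137 - 81)) - 223 = (6/30 - 85*56) - 223 = (6*(1/30) - 4760) - 223 = (⅕ - 4760) - 223 = -23799/5 - 223 = -24914/5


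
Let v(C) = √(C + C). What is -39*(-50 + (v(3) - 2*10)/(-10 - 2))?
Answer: 1885 + 13*√6/4 ≈ 1893.0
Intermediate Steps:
v(C) = √2*√C (v(C) = √(2*C) = √2*√C)
-39*(-50 + (v(3) - 2*10)/(-10 - 2)) = -39*(-50 + (√2*√3 - 2*10)/(-10 - 2)) = -39*(-50 + (√6 - 20)/(-12)) = -39*(-50 + (-20 + √6)*(-1/12)) = -39*(-50 + (5/3 - √6/12)) = -39*(-145/3 - √6/12) = 1885 + 13*√6/4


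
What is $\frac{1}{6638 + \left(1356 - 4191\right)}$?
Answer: $\frac{1}{3803} \approx 0.00026295$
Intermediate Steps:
$\frac{1}{6638 + \left(1356 - 4191\right)} = \frac{1}{6638 - 2835} = \frac{1}{3803}$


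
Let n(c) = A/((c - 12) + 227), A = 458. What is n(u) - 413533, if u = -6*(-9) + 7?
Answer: -57067325/138 ≈ -4.1353e+5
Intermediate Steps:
u = 61 (u = 54 + 7 = 61)
n(c) = 458/(215 + c) (n(c) = 458/((c - 12) + 227) = 458/((-12 + c) + 227) = 458/(215 + c))
n(u) - 413533 = 458/(215 + 61) - 413533 = 458/276 - 413533 = 458*(1/276) - 413533 = 229/138 - 413533 = -57067325/138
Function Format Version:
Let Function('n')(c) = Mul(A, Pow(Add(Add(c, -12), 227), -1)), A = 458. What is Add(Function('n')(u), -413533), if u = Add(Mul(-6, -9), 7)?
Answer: Rational(-57067325, 138) ≈ -4.1353e+5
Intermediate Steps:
u = 61 (u = Add(54, 7) = 61)
Function('n')(c) = Mul(458, Pow(Add(215, c), -1)) (Function('n')(c) = Mul(458, Pow(Add(Add(c, -12), 227), -1)) = Mul(458, Pow(Add(Add(-12, c), 227), -1)) = Mul(458, Pow(Add(215, c), -1)))
Add(Function('n')(u), -413533) = Add(Mul(458, Pow(Add(215, 61), -1)), -413533) = Add(Mul(458, Pow(276, -1)), -413533) = Add(Mul(458, Rational(1, 276)), -413533) = Add(Rational(229, 138), -413533) = Rational(-57067325, 138)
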